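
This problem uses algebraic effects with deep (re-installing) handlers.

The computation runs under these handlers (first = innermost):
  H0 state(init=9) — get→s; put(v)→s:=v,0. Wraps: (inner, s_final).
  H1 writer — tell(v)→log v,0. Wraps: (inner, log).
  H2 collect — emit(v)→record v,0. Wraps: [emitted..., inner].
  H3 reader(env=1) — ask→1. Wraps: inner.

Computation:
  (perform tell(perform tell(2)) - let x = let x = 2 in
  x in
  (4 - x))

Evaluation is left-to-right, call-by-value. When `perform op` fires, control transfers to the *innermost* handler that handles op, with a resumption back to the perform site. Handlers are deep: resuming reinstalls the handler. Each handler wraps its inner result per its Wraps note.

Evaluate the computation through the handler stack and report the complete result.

Step-by-step:
tell(2) @ H1 ⇒ log+=2
tell(0) @ H1 ⇒ log+=0
H0 returns (-2, 9)
H1 returns ((-2, 9), (2, 0))
H2 returns [((-2, 9), (2, 0))]
H3 returns [((-2, 9), (2, 0))]
= [((-2, 9), (2, 0))]

Answer: [((-2, 9), (2, 0))]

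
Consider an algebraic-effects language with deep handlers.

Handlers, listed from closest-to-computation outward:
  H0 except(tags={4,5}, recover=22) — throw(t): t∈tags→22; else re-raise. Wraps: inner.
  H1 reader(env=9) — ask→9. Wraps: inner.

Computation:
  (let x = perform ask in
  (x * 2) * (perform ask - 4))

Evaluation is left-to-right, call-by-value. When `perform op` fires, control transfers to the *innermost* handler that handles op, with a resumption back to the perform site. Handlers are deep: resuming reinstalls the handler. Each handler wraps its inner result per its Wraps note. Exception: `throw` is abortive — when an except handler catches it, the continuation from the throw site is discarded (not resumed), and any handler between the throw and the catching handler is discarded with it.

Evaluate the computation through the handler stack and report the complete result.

Answer: 90

Evaluation trace:
ask @ H1 ⇒ 9
ask @ H1 ⇒ 9
H0 returns 90
H1 returns 90
= 90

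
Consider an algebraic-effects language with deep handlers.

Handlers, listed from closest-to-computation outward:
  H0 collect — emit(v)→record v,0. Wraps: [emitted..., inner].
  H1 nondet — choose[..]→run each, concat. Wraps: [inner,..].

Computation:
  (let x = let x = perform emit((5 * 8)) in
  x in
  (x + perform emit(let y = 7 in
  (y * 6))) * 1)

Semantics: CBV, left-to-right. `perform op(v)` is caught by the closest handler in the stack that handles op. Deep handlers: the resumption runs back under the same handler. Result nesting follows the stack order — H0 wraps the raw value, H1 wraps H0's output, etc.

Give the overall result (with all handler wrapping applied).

Answer: [[40, 42, 0]]

Step-by-step:
emit(40) @ H0 ⇒ out+=40
emit(42) @ H0 ⇒ out+=42
H0 returns [40, 42, 0]
H1 returns [[40, 42, 0]]
= [[40, 42, 0]]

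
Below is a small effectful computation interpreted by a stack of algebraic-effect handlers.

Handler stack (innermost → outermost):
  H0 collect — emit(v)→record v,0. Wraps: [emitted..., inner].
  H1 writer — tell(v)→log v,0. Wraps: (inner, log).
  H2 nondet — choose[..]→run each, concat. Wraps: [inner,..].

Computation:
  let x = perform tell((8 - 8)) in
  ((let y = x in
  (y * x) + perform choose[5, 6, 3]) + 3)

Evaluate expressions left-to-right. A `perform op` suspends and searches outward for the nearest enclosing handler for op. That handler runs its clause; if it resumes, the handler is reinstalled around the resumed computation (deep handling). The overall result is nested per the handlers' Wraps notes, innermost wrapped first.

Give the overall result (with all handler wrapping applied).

Answer: [([8], (0)), ([9], (0)), ([6], (0))]

Working:
tell(0) @ H1 ⇒ log+=0
choose[5, 6, 3] @ H2
  branch[0] choose=5:
    H0 returns [8]
    H1 returns ([8], (0))
    H2 returns [([8], (0))]
  branch[1] choose=6:
    H0 returns [9]
    H1 returns ([9], (0))
    H2 returns [([9], (0))]
  branch[2] choose=3:
    H0 returns [6]
    H1 returns ([6], (0))
    H2 returns [([6], (0))]
= [([8], (0)), ([9], (0)), ([6], (0))]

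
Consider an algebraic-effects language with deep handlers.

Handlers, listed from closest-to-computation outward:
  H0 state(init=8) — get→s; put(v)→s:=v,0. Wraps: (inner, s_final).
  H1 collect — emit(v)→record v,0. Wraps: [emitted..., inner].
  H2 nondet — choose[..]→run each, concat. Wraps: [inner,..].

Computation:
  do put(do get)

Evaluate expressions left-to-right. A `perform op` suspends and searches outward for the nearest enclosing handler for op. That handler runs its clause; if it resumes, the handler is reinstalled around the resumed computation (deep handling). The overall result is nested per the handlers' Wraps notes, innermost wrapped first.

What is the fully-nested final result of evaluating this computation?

Step-by-step:
get @ H0 ⇒ 8
put(8) @ H0 ⇒ s:=8
H0 returns (0, 8)
H1 returns [(0, 8)]
H2 returns [[(0, 8)]]
= [[(0, 8)]]

Answer: [[(0, 8)]]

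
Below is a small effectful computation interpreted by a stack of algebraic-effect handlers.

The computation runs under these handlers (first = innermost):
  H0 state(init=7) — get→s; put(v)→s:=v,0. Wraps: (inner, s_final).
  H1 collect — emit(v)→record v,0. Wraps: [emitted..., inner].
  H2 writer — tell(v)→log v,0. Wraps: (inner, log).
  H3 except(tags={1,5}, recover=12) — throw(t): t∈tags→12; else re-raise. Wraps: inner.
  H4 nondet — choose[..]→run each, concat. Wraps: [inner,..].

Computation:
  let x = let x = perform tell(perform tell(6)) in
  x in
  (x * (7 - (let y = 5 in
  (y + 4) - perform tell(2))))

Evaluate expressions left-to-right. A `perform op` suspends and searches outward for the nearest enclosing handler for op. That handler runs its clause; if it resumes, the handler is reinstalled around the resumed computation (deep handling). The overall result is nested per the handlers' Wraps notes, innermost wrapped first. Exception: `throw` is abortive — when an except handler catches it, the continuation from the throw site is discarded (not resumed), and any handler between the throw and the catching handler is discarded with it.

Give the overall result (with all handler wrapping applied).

Evaluation trace:
tell(6) @ H2 ⇒ log+=6
tell(0) @ H2 ⇒ log+=0
tell(2) @ H2 ⇒ log+=2
H0 returns (0, 7)
H1 returns [(0, 7)]
H2 returns ([(0, 7)], (6, 0, 2))
H3 returns ([(0, 7)], (6, 0, 2))
H4 returns [([(0, 7)], (6, 0, 2))]
= [([(0, 7)], (6, 0, 2))]

Answer: [([(0, 7)], (6, 0, 2))]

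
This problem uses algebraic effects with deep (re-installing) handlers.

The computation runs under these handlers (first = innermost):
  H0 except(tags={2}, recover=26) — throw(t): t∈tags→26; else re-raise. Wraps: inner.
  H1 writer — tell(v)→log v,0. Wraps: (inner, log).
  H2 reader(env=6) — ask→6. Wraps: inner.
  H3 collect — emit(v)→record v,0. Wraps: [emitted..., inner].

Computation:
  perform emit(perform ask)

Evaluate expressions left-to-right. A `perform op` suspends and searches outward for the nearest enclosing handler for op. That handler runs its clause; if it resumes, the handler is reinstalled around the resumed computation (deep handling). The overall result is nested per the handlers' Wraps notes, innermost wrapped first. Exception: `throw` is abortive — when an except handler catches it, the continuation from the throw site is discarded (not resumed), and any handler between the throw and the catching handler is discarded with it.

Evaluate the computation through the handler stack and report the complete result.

Answer: [6, (0, ())]

Working:
ask @ H2 ⇒ 6
emit(6) @ H3 ⇒ out+=6
H0 returns 0
H1 returns (0, ())
H2 returns (0, ())
H3 returns [6, (0, ())]
= [6, (0, ())]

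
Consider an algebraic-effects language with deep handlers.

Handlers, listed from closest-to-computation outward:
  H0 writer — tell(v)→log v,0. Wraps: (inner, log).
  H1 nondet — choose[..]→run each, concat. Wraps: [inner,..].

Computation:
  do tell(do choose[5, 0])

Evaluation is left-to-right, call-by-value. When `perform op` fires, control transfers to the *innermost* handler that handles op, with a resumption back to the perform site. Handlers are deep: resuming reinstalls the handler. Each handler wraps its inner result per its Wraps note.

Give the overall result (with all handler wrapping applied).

Answer: [(0, (5)), (0, (0))]

Step-by-step:
choose[5, 0] @ H1
  branch[0] choose=5:
    tell(5) @ H0 ⇒ log+=5
    H0 returns (0, (5))
    H1 returns [(0, (5))]
  branch[1] choose=0:
    tell(0) @ H0 ⇒ log+=0
    H0 returns (0, (0))
    H1 returns [(0, (0))]
= [(0, (5)), (0, (0))]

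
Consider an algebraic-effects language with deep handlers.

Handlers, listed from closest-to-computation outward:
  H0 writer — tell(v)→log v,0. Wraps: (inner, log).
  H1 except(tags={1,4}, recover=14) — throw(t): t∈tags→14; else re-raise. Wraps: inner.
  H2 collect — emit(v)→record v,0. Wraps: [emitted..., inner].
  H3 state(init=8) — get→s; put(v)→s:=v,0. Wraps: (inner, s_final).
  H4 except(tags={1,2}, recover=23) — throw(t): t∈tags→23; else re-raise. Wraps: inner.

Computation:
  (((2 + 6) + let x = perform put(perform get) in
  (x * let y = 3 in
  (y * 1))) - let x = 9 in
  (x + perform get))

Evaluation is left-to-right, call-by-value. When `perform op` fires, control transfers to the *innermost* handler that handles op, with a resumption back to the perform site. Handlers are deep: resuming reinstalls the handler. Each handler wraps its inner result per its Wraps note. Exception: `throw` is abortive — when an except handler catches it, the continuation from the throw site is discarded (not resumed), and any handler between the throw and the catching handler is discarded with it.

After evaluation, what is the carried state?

Working:
get @ H3 ⇒ 8
put(8) @ H3 ⇒ s:=8
get @ H3 ⇒ 8
H0 returns (-9, ())
H1 returns (-9, ())
H2 returns [(-9, ())]
H3 returns ([(-9, ())], 8)
H4 returns ([(-9, ())], 8)
= ([(-9, ())], 8)

Answer: 8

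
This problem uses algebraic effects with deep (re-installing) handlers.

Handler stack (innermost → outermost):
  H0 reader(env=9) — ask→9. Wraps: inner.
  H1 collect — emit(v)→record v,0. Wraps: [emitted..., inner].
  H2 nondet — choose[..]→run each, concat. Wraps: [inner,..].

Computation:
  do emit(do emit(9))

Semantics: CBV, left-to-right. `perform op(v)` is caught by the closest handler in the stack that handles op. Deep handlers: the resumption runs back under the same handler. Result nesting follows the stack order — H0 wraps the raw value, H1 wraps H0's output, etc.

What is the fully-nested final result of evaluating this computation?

Step-by-step:
emit(9) @ H1 ⇒ out+=9
emit(0) @ H1 ⇒ out+=0
H0 returns 0
H1 returns [9, 0, 0]
H2 returns [[9, 0, 0]]
= [[9, 0, 0]]

Answer: [[9, 0, 0]]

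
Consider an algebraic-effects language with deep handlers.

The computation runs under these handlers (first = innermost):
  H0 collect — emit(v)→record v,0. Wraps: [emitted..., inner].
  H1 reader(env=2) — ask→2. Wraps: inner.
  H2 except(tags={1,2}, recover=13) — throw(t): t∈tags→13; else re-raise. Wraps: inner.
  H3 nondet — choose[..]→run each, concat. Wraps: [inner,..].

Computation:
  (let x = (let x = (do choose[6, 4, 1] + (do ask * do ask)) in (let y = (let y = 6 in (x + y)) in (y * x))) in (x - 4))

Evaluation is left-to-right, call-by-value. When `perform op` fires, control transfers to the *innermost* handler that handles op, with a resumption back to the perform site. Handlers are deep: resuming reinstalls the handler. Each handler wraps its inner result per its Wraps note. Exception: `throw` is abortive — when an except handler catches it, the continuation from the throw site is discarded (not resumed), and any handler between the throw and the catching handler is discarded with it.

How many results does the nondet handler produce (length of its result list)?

Evaluation trace:
choose[6, 4, 1] @ H3
  branch[0] choose=6:
    ask @ H1 ⇒ 2
    ask @ H1 ⇒ 2
    H0 returns [156]
    H1 returns [156]
    H2 returns [156]
    H3 returns [[156]]
  branch[1] choose=4:
    ask @ H1 ⇒ 2
    ask @ H1 ⇒ 2
    H0 returns [108]
    H1 returns [108]
    H2 returns [108]
    H3 returns [[108]]
  branch[2] choose=1:
    ask @ H1 ⇒ 2
    ask @ H1 ⇒ 2
    H0 returns [51]
    H1 returns [51]
    H2 returns [51]
    H3 returns [[51]]
= [[156], [108], [51]]

Answer: 3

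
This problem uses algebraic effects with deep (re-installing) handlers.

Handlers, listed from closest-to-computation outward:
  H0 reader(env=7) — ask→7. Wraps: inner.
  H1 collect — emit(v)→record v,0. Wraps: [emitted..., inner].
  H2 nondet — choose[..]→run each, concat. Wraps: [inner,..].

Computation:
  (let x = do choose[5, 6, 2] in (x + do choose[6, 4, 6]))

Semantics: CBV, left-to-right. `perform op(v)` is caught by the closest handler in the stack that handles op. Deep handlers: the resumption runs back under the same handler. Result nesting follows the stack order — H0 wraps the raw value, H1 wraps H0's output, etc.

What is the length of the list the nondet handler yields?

Step-by-step:
choose[5, 6, 2] @ H2
  branch[0] choose=5:
    choose[6, 4, 6] @ H2
      branch[0] choose=6:
        H0 returns 11
        H1 returns [11]
        H2 returns [[11]]
      branch[1] choose=4:
        H0 returns 9
        H1 returns [9]
        H2 returns [[9]]
      branch[2] choose=6:
        H0 returns 11
        H1 returns [11]
        H2 returns [[11]]
  branch[1] choose=6:
    choose[6, 4, 6] @ H2
      branch[0] choose=6:
        H0 returns 12
        H1 returns [12]
        H2 returns [[12]]
      branch[1] choose=4:
        H0 returns 10
        H1 returns [10]
        H2 returns [[10]]
      branch[2] choose=6:
        H0 returns 12
        H1 returns [12]
        H2 returns [[12]]
  branch[2] choose=2:
    choose[6, 4, 6] @ H2
      branch[0] choose=6:
        H0 returns 8
        H1 returns [8]
        H2 returns [[8]]
      branch[1] choose=4:
        H0 returns 6
        H1 returns [6]
        H2 returns [[6]]
      branch[2] choose=6:
        H0 returns 8
        H1 returns [8]
        H2 returns [[8]]
= [[11], [9], [11], [12], [10], [12], [8], [6], [8]]

Answer: 9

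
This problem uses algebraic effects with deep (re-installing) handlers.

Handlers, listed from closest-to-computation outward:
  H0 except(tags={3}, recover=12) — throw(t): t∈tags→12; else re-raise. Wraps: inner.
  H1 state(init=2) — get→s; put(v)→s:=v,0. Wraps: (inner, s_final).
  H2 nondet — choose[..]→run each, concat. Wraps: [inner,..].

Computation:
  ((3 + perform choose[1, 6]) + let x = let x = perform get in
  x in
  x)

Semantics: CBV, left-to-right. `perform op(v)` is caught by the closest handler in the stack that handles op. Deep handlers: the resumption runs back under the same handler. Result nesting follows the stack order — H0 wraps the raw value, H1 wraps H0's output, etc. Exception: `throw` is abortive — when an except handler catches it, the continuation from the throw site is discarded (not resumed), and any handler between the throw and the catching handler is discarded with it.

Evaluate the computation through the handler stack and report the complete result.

Step-by-step:
choose[1, 6] @ H2
  branch[0] choose=1:
    get @ H1 ⇒ 2
    H0 returns 6
    H1 returns (6, 2)
    H2 returns [(6, 2)]
  branch[1] choose=6:
    get @ H1 ⇒ 2
    H0 returns 11
    H1 returns (11, 2)
    H2 returns [(11, 2)]
= [(6, 2), (11, 2)]

Answer: [(6, 2), (11, 2)]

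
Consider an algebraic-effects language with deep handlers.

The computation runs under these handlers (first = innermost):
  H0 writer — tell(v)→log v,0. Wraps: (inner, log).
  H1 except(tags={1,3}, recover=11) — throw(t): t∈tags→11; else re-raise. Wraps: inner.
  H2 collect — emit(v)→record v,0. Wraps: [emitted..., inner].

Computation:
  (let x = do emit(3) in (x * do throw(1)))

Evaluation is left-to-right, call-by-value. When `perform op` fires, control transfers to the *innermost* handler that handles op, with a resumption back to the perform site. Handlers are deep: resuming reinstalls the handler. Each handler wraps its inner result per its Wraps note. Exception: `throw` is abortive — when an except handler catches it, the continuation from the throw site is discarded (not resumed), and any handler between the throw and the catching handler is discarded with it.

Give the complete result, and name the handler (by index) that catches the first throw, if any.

Step-by-step:
emit(3) @ H2 ⇒ out+=3
throw(1) @ H1 caught ⇒ 11
H2 returns [3, 11]
= [3, 11]

Answer: [3, 11] ; first throw caught by: H1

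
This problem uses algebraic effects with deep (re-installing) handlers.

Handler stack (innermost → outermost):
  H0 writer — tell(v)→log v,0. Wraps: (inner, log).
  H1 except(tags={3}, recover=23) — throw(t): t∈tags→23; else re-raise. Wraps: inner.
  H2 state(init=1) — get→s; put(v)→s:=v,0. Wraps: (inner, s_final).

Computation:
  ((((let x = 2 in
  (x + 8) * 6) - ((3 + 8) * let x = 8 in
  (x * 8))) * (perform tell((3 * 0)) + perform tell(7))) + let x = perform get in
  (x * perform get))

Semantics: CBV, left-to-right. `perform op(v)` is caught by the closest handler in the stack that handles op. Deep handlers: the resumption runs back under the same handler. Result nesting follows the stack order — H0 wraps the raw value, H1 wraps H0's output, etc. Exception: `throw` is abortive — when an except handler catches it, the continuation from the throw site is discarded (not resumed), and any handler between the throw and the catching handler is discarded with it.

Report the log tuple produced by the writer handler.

Working:
tell(0) @ H0 ⇒ log+=0
tell(7) @ H0 ⇒ log+=7
get @ H2 ⇒ 1
get @ H2 ⇒ 1
H0 returns (1, (0, 7))
H1 returns (1, (0, 7))
H2 returns ((1, (0, 7)), 1)
= ((1, (0, 7)), 1)

Answer: (0, 7)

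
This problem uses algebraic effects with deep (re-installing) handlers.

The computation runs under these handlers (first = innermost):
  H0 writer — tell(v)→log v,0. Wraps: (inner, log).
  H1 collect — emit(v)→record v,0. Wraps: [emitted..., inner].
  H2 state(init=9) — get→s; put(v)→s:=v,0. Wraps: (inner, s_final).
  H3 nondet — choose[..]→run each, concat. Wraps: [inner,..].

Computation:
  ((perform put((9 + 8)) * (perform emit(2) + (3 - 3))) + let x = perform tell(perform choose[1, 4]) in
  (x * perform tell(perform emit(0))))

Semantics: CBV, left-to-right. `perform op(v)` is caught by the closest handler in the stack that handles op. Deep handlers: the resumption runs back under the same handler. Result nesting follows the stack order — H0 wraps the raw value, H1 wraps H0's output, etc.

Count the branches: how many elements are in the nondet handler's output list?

Answer: 2

Evaluation trace:
put(17) @ H2 ⇒ s:=17
emit(2) @ H1 ⇒ out+=2
choose[1, 4] @ H3
  branch[0] choose=1:
    tell(1) @ H0 ⇒ log+=1
    emit(0) @ H1 ⇒ out+=0
    tell(0) @ H0 ⇒ log+=0
    H0 returns (0, (1, 0))
    H1 returns [2, 0, (0, (1, 0))]
    H2 returns ([2, 0, (0, (1, 0))], 17)
    H3 returns [([2, 0, (0, (1, 0))], 17)]
  branch[1] choose=4:
    tell(4) @ H0 ⇒ log+=4
    emit(0) @ H1 ⇒ out+=0
    tell(0) @ H0 ⇒ log+=0
    H0 returns (0, (4, 0))
    H1 returns [2, 0, (0, (4, 0))]
    H2 returns ([2, 0, (0, (4, 0))], 17)
    H3 returns [([2, 0, (0, (4, 0))], 17)]
= [([2, 0, (0, (1, 0))], 17), ([2, 0, (0, (4, 0))], 17)]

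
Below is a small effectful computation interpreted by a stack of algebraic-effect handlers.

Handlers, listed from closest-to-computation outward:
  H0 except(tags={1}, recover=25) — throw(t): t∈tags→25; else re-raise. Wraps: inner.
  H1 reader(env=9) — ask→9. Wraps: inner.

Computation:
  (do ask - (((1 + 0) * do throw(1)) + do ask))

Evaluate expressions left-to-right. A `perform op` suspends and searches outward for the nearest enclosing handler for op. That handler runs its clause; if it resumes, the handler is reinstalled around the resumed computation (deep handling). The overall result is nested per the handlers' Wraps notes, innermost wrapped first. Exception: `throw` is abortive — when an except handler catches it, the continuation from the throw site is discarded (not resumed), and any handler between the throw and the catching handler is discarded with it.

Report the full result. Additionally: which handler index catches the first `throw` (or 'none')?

Step-by-step:
ask @ H1 ⇒ 9
throw(1) @ H0 caught ⇒ 25
H1 returns 25
= 25

Answer: 25 ; first throw caught by: H0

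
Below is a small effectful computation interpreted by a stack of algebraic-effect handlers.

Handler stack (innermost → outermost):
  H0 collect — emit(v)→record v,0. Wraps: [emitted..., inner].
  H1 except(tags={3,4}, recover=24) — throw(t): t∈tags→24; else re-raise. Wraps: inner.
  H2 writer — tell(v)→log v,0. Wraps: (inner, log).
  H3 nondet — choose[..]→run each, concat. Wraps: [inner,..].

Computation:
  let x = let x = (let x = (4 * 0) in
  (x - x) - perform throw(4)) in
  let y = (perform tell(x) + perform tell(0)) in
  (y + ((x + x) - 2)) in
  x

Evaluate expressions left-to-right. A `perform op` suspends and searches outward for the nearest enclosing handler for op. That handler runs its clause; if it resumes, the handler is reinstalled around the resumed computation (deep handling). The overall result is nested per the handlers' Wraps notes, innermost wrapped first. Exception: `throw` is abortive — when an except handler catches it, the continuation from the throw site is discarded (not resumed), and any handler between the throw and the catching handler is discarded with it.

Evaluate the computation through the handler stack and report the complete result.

Working:
throw(4) @ H1 caught ⇒ 24
H2 returns (24, ())
H3 returns [(24, ())]
= [(24, ())]

Answer: [(24, ())]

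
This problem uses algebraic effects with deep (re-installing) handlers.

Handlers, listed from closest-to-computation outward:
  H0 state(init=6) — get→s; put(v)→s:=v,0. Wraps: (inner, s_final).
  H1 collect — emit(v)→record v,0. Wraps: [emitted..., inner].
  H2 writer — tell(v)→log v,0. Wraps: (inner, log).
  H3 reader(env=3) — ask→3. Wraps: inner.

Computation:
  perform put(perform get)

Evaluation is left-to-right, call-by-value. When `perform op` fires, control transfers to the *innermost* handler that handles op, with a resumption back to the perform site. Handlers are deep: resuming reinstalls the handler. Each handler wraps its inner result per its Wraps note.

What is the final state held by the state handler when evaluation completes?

Working:
get @ H0 ⇒ 6
put(6) @ H0 ⇒ s:=6
H0 returns (0, 6)
H1 returns [(0, 6)]
H2 returns ([(0, 6)], ())
H3 returns ([(0, 6)], ())
= ([(0, 6)], ())

Answer: 6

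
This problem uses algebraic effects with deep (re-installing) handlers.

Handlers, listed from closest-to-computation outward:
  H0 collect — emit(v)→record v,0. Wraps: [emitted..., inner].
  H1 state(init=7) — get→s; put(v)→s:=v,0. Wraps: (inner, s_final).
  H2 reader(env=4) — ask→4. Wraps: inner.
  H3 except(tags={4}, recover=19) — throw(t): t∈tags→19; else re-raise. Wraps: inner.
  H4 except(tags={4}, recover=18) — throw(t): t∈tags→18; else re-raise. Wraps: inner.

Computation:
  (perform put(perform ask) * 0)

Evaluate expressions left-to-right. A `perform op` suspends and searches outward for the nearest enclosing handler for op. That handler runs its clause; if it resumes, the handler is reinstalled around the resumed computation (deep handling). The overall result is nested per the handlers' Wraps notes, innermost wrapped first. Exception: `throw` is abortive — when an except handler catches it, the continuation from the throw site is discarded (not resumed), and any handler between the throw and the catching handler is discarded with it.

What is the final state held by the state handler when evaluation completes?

Answer: 4

Working:
ask @ H2 ⇒ 4
put(4) @ H1 ⇒ s:=4
H0 returns [0]
H1 returns ([0], 4)
H2 returns ([0], 4)
H3 returns ([0], 4)
H4 returns ([0], 4)
= ([0], 4)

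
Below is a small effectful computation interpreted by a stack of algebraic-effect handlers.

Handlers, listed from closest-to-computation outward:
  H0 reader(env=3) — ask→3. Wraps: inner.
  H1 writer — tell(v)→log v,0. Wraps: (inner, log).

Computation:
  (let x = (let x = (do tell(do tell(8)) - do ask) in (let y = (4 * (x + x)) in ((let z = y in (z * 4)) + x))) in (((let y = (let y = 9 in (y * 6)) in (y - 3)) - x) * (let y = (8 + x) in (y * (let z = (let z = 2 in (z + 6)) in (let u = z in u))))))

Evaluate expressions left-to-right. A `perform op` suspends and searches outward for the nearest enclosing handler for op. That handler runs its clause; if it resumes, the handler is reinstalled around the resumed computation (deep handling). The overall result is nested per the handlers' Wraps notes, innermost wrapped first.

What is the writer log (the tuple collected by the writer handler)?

Answer: (8, 0)

Step-by-step:
tell(8) @ H1 ⇒ log+=8
tell(0) @ H1 ⇒ log+=0
ask @ H0 ⇒ 3
H0 returns -109200
H1 returns (-109200, (8, 0))
= (-109200, (8, 0))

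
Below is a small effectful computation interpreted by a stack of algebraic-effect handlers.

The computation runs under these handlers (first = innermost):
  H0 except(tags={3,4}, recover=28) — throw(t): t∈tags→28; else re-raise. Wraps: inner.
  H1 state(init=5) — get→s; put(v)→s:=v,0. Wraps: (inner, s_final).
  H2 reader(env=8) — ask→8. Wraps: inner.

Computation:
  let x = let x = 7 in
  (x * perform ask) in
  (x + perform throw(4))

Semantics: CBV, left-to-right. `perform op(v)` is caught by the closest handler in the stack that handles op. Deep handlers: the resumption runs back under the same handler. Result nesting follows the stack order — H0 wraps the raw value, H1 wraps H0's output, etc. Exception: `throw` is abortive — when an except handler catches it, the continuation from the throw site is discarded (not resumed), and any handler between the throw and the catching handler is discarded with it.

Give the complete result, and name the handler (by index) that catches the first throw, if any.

Evaluation trace:
ask @ H2 ⇒ 8
throw(4) @ H0 caught ⇒ 28
H1 returns (28, 5)
H2 returns (28, 5)
= (28, 5)

Answer: (28, 5) ; first throw caught by: H0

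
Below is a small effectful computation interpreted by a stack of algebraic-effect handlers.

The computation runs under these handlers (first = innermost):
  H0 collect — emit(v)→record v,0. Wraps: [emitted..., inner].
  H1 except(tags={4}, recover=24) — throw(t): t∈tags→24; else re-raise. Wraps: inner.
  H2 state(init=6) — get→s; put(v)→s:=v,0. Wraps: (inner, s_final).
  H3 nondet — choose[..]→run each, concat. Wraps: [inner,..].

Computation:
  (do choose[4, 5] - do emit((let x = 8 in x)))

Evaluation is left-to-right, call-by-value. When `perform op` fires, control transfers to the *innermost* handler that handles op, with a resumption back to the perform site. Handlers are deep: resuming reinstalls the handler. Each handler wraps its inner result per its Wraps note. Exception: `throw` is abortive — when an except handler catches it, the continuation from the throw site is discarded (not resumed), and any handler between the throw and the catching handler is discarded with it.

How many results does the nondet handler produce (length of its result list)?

Working:
choose[4, 5] @ H3
  branch[0] choose=4:
    emit(8) @ H0 ⇒ out+=8
    H0 returns [8, 4]
    H1 returns [8, 4]
    H2 returns ([8, 4], 6)
    H3 returns [([8, 4], 6)]
  branch[1] choose=5:
    emit(8) @ H0 ⇒ out+=8
    H0 returns [8, 5]
    H1 returns [8, 5]
    H2 returns ([8, 5], 6)
    H3 returns [([8, 5], 6)]
= [([8, 4], 6), ([8, 5], 6)]

Answer: 2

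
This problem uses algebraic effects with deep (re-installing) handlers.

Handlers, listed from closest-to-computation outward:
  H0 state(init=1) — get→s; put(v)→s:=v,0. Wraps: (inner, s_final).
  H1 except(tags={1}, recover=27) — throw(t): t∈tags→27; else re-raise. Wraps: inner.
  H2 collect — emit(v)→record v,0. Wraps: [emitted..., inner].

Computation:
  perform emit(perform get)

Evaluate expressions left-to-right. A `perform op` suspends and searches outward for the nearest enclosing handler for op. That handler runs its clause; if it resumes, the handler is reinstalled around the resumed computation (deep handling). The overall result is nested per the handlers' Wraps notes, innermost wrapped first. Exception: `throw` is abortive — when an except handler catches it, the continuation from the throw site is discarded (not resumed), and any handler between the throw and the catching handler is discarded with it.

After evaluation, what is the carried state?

Answer: 1

Step-by-step:
get @ H0 ⇒ 1
emit(1) @ H2 ⇒ out+=1
H0 returns (0, 1)
H1 returns (0, 1)
H2 returns [1, (0, 1)]
= [1, (0, 1)]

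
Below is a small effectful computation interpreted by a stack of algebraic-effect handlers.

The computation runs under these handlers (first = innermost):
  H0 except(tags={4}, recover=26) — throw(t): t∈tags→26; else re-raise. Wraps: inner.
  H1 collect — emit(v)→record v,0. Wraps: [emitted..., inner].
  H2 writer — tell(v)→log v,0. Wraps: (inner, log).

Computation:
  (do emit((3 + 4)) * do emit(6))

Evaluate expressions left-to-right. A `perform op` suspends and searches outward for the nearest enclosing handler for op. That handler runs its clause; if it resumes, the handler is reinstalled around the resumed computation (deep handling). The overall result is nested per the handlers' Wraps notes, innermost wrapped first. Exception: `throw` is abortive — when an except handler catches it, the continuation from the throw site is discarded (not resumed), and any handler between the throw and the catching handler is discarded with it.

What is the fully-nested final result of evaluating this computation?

Answer: ([7, 6, 0], ())

Working:
emit(7) @ H1 ⇒ out+=7
emit(6) @ H1 ⇒ out+=6
H0 returns 0
H1 returns [7, 6, 0]
H2 returns ([7, 6, 0], ())
= ([7, 6, 0], ())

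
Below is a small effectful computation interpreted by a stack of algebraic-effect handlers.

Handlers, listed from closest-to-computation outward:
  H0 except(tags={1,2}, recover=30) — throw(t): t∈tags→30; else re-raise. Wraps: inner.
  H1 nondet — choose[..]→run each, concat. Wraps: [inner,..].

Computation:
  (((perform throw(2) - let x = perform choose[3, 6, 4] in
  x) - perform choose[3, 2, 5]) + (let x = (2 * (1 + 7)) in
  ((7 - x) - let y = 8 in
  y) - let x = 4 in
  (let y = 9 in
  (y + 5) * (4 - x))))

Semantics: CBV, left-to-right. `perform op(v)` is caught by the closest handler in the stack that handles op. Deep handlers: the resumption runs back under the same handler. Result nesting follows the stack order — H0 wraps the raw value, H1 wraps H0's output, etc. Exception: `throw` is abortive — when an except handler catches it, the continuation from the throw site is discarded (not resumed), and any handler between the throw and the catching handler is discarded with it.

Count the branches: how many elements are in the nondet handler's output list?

Answer: 1

Step-by-step:
throw(2) @ H0 caught ⇒ 30
H1 returns [30]
= [30]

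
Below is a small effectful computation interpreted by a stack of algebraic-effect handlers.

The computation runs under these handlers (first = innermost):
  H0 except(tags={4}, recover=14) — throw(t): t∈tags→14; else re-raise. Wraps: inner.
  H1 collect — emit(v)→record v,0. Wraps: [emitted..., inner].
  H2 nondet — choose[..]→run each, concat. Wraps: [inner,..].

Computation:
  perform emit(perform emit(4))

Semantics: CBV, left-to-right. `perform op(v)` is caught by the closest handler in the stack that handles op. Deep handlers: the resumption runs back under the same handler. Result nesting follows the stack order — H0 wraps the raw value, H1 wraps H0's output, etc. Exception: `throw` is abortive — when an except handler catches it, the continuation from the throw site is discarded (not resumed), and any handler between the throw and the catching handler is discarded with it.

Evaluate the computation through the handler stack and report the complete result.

Answer: [[4, 0, 0]]

Working:
emit(4) @ H1 ⇒ out+=4
emit(0) @ H1 ⇒ out+=0
H0 returns 0
H1 returns [4, 0, 0]
H2 returns [[4, 0, 0]]
= [[4, 0, 0]]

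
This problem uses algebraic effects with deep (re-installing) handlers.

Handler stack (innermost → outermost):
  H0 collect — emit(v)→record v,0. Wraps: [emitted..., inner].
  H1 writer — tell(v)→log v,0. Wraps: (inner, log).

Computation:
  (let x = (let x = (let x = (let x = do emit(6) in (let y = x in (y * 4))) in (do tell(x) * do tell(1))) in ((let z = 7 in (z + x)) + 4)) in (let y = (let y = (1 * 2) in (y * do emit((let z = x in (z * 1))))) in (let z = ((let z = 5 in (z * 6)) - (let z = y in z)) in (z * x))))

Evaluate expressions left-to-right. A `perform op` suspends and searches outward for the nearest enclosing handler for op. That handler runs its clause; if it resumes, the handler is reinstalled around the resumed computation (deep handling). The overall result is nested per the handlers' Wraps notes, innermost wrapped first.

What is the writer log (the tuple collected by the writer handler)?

Working:
emit(6) @ H0 ⇒ out+=6
tell(0) @ H1 ⇒ log+=0
tell(1) @ H1 ⇒ log+=1
emit(11) @ H0 ⇒ out+=11
H0 returns [6, 11, 330]
H1 returns ([6, 11, 330], (0, 1))
= ([6, 11, 330], (0, 1))

Answer: (0, 1)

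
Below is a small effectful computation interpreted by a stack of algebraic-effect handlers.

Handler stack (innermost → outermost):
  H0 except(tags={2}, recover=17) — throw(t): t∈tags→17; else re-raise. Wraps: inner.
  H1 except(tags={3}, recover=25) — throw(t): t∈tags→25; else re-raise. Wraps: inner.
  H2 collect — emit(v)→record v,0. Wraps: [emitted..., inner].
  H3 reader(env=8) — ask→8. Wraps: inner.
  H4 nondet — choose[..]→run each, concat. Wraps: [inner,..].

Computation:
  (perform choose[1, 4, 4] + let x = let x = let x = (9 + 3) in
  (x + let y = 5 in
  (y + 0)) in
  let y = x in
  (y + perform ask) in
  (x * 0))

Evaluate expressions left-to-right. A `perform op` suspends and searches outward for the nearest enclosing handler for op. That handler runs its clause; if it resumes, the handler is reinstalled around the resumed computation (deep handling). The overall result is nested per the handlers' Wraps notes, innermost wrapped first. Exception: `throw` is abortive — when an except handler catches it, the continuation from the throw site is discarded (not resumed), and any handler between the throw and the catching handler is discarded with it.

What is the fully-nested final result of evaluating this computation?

Working:
choose[1, 4, 4] @ H4
  branch[0] choose=1:
    ask @ H3 ⇒ 8
    H0 returns 1
    H1 returns 1
    H2 returns [1]
    H3 returns [1]
    H4 returns [[1]]
  branch[1] choose=4:
    ask @ H3 ⇒ 8
    H0 returns 4
    H1 returns 4
    H2 returns [4]
    H3 returns [4]
    H4 returns [[4]]
  branch[2] choose=4:
    ask @ H3 ⇒ 8
    H0 returns 4
    H1 returns 4
    H2 returns [4]
    H3 returns [4]
    H4 returns [[4]]
= [[1], [4], [4]]

Answer: [[1], [4], [4]]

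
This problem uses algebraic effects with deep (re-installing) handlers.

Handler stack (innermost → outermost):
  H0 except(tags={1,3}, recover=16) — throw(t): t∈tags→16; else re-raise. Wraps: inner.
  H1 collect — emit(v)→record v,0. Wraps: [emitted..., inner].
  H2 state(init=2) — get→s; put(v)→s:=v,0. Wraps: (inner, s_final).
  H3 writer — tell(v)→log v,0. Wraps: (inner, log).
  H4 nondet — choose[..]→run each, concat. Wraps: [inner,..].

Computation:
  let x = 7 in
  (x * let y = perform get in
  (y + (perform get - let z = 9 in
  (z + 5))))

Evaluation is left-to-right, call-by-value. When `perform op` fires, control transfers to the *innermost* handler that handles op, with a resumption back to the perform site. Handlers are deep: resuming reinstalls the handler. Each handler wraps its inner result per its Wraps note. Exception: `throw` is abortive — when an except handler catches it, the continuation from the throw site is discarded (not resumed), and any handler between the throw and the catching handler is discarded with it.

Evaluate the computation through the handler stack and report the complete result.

Answer: [(([-70], 2), ())]

Evaluation trace:
get @ H2 ⇒ 2
get @ H2 ⇒ 2
H0 returns -70
H1 returns [-70]
H2 returns ([-70], 2)
H3 returns (([-70], 2), ())
H4 returns [(([-70], 2), ())]
= [(([-70], 2), ())]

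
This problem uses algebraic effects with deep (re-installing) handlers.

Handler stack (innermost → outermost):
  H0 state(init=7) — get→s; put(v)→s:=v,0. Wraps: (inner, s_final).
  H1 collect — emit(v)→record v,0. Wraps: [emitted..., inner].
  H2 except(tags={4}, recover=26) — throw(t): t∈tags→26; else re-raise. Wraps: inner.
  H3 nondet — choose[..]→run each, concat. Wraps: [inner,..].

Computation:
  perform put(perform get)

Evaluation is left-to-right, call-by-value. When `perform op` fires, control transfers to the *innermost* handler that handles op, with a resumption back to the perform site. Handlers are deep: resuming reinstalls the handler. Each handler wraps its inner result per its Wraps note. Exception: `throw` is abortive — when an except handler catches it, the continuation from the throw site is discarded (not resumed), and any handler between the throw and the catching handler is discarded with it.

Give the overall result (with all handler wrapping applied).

Step-by-step:
get @ H0 ⇒ 7
put(7) @ H0 ⇒ s:=7
H0 returns (0, 7)
H1 returns [(0, 7)]
H2 returns [(0, 7)]
H3 returns [[(0, 7)]]
= [[(0, 7)]]

Answer: [[(0, 7)]]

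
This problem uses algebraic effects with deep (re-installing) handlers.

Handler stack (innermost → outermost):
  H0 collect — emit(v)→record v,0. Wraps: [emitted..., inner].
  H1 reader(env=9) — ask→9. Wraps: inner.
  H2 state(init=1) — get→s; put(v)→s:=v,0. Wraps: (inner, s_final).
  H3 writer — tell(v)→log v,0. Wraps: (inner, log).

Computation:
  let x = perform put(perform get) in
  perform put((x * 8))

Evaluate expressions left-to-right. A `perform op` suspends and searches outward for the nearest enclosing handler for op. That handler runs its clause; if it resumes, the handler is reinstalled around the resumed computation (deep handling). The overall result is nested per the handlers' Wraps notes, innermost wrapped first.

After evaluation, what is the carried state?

Answer: 0

Evaluation trace:
get @ H2 ⇒ 1
put(1) @ H2 ⇒ s:=1
put(0) @ H2 ⇒ s:=0
H0 returns [0]
H1 returns [0]
H2 returns ([0], 0)
H3 returns (([0], 0), ())
= (([0], 0), ())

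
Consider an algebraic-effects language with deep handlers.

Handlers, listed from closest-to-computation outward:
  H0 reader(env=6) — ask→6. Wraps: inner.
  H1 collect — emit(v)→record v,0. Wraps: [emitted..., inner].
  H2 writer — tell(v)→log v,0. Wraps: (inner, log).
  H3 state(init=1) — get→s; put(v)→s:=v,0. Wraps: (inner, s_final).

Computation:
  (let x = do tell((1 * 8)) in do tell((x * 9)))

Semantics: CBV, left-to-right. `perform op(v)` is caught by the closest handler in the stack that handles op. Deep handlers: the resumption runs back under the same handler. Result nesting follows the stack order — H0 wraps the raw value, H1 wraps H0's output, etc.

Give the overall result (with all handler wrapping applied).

Answer: (([0], (8, 0)), 1)

Step-by-step:
tell(8) @ H2 ⇒ log+=8
tell(0) @ H2 ⇒ log+=0
H0 returns 0
H1 returns [0]
H2 returns ([0], (8, 0))
H3 returns (([0], (8, 0)), 1)
= (([0], (8, 0)), 1)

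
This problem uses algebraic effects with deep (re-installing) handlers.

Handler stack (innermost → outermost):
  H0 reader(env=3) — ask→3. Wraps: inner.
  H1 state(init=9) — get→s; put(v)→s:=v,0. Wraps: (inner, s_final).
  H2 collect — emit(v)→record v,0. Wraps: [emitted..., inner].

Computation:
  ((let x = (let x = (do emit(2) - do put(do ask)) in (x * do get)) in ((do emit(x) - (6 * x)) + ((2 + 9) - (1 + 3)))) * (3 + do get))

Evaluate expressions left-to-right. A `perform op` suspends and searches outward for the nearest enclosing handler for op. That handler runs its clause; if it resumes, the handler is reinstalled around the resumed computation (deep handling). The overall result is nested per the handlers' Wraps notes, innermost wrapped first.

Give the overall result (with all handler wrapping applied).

Answer: [2, 0, (42, 3)]

Step-by-step:
emit(2) @ H2 ⇒ out+=2
ask @ H0 ⇒ 3
put(3) @ H1 ⇒ s:=3
get @ H1 ⇒ 3
emit(0) @ H2 ⇒ out+=0
get @ H1 ⇒ 3
H0 returns 42
H1 returns (42, 3)
H2 returns [2, 0, (42, 3)]
= [2, 0, (42, 3)]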